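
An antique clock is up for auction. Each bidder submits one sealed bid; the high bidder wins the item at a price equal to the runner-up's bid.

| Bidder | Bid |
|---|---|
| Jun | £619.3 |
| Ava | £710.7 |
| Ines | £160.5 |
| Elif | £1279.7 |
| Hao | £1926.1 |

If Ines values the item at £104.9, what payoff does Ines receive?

Highest bid: Hao at £1926.1, so Hao wins.
Second-highest bid: Elif at £1279.7 — that is the price the winner pays.
Ines did not win, so Ines pays nothing and receives nothing: payoff £0.

£0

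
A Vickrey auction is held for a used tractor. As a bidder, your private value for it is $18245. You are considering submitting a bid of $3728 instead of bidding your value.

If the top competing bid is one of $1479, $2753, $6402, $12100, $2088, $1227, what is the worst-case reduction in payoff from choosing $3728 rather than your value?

$1479: same outcome either way → loss $0.
$2753: same outcome either way → loss $0.
$6402: truthful gives $11843, deviation gives $0 → loss $11843.
$12100: truthful gives $6145, deviation gives $0 → loss $6145.
$2088: same outcome either way → loss $0.
$1227: same outcome either way → loss $0.
Maximum loss: $11843.

$11843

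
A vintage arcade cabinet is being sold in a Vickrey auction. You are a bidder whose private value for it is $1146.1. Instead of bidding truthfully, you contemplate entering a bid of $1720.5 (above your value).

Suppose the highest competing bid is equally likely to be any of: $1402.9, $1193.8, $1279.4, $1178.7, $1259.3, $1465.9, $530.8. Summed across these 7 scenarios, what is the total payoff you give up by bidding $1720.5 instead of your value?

$903.4

The deviation costs you only when the competing bid falls strictly between $1146.1 and $1720.5; elsewhere both bids give the same outcome.
$1402.9: truthful payoff $0, deviation payoff −$256.8 → loss $256.8.
$1193.8: truthful payoff $0, deviation payoff −$47.7 → loss $47.7.
$1279.4: truthful payoff $0, deviation payoff −$133.3 → loss $133.3.
$1178.7: truthful payoff $0, deviation payoff −$32.6 → loss $32.6.
$1259.3: truthful payoff $0, deviation payoff −$113.2 → loss $113.2.
$1465.9: truthful payoff $0, deviation payoff −$319.8 → loss $319.8.
$530.8: outcomes coincide → loss $0.
Total loss = $256.8 + $47.7 + $133.3 + $32.6 + $113.2 + $319.8 = $903.4.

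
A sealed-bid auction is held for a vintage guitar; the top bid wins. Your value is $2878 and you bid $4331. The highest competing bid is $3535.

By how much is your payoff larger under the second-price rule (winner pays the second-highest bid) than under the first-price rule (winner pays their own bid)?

$796

You have the highest bid, so you win under either rule.
Second-price: pay $3535 → payoff −$657.
First-price: pay your own bid $4331 → payoff −$1453.
Difference = −$657 − (−$1453) = $796.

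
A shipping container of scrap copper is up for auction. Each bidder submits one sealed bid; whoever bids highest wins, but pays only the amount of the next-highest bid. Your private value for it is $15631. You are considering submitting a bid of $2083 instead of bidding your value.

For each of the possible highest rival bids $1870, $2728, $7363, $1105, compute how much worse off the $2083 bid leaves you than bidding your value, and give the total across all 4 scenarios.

The deviation costs you only when the competing bid falls strictly between $2083 and $15631; elsewhere both bids give the same outcome.
$1870: outcomes coincide → loss $0.
$2728: truthful payoff $12903, deviation payoff $0 → loss $12903.
$7363: truthful payoff $8268, deviation payoff $0 → loss $8268.
$1105: outcomes coincide → loss $0.
Total loss = $12903 + $8268 = $21171.

$21171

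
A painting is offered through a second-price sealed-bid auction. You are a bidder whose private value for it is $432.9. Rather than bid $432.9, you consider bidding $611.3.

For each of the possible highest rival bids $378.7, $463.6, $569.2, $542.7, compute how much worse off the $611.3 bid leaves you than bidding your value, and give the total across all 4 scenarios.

$276.8

The deviation costs you only when the competing bid falls strictly between $432.9 and $611.3; elsewhere both bids give the same outcome.
$378.7: outcomes coincide → loss $0.
$463.6: truthful payoff $0, deviation payoff −$30.7 → loss $30.7.
$569.2: truthful payoff $0, deviation payoff −$136.3 → loss $136.3.
$542.7: truthful payoff $0, deviation payoff −$109.8 → loss $109.8.
Total loss = $30.7 + $136.3 + $109.8 = $276.8.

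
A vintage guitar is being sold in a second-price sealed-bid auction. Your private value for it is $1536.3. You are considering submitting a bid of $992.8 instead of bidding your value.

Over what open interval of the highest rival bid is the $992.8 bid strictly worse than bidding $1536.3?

($992.8, $1536.3)

If the competing bid is below $992.8, both bids win at the same price — no difference.
If it is above $1536.3, both bids lose — no difference.
If it lies strictly between $992.8 and $1536.3, bidding your value wins at a price below your value (positive payoff) while bidding $992.8 loses (payoff 0).
So the deviation strictly hurts on the open interval ($992.8, $1536.3).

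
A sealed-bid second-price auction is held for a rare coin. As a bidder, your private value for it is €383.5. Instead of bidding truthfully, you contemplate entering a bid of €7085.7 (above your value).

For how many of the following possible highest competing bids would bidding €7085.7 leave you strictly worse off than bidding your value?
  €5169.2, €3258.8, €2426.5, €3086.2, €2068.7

The deviation hurts exactly when the highest competing bid lies strictly between €383.5 and €7085.7 — overbidding then wins at a price above your value.
€5169.2: inside the interval → strictly worse (loss €4785.7).
€3258.8: inside the interval → strictly worse (loss €2875.3).
€2426.5: inside the interval → strictly worse (loss €2043).
€3086.2: inside the interval → strictly worse (loss €2702.7).
€2068.7: inside the interval → strictly worse (loss €1685.2).
Count: 5.

5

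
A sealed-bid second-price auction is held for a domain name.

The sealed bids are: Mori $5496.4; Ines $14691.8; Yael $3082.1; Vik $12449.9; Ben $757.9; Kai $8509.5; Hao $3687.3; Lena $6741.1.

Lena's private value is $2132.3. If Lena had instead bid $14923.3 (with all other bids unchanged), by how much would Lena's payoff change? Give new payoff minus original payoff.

−$12559.5

The highest bid among the other bidders is $14691.8; Lena's bid doesn't change that.
Original bid $6741.1: Lena is not highest (top rival bid is $14691.8); payoff $0.
Alternative bid $14923.3: Lena is highest, pays the top rival bid $14691.8; payoff $2132.3 − $14691.8 = −$12559.5.
Change in payoff = −$12559.5 − ($0) = −$12559.5.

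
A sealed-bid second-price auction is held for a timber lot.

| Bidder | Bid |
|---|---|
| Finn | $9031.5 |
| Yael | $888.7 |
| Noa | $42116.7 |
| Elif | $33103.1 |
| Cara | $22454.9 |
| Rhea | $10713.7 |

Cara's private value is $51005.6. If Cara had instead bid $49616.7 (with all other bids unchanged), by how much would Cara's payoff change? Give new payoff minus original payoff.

The highest bid among the other bidders is $42116.7; Cara's bid doesn't change that.
Original bid $22454.9: Cara is not highest (top rival bid is $42116.7); payoff $0.
Alternative bid $49616.7: Cara is highest, pays the top rival bid $42116.7; payoff $51005.6 − $42116.7 = $8888.9.
Change in payoff = $8888.9 − ($0) = $8888.9.

$8888.9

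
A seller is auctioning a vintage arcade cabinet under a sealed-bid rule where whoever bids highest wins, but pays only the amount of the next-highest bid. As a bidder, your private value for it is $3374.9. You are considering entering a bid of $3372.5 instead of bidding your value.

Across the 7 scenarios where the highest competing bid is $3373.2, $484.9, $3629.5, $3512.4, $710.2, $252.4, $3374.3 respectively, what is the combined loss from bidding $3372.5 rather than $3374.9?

The deviation costs you only when the competing bid falls strictly between $3372.5 and $3374.9; elsewhere both bids give the same outcome.
$3373.2: truthful payoff $1.7, deviation payoff $0 → loss $1.7.
$484.9: outcomes coincide → loss $0.
$3629.5: outcomes coincide → loss $0.
$3512.4: outcomes coincide → loss $0.
$710.2: outcomes coincide → loss $0.
$252.4: outcomes coincide → loss $0.
$3374.3: truthful payoff $0.6, deviation payoff $0 → loss $0.6.
Total loss = $1.7 + $0.6 = $2.3.
Truthful bidding weakly dominates here: raising your bid can only win items priced above your value, and lowering it can only forfeit items priced below.

$2.3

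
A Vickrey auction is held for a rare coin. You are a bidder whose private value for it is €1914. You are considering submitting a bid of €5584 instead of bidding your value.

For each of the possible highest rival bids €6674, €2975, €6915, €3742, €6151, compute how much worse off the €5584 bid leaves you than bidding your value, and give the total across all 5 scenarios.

The deviation costs you only when the competing bid falls strictly between €1914 and €5584; elsewhere both bids give the same outcome.
€6674: outcomes coincide → loss €0.
€2975: truthful payoff €0, deviation payoff −€1061 → loss €1061.
€6915: outcomes coincide → loss €0.
€3742: truthful payoff €0, deviation payoff −€1828 → loss €1828.
€6151: outcomes coincide → loss €0.
Total loss = €1061 + €1828 = €2889.
In a second-price auction your bid sets only whether you win, not what you pay, so bidding your true value is weakly dominant.

€2889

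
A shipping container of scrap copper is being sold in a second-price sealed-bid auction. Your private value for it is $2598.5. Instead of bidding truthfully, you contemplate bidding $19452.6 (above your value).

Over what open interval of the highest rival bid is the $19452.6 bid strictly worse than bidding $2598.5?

($2598.5, $19452.6)

If the competing bid is below $2598.5, both bids win at the same price — no difference.
If it is above $19452.6, both bids lose — no difference.
If it lies strictly between $2598.5 and $19452.6, bidding your value loses (payoff 0) while bidding $19452.6 wins at a price above your value (payoff negative).
So the deviation strictly hurts on the open interval ($2598.5, $19452.6).
Because the price is fixed by the runner-up's bid, deviating from your value can only change a good outcome into a bad one — never the reverse.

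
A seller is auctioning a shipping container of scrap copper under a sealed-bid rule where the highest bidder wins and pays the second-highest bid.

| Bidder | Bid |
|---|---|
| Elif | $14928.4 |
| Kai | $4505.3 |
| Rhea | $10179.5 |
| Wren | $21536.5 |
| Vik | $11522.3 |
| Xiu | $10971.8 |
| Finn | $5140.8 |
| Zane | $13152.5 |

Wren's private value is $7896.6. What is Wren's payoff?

−$7031.8

Highest bid: Wren at $21536.5, so Wren wins.
Second-highest bid: Elif at $14928.4 — that is the price the winner pays.
Wren's payoff = value − price = $7896.6 − $14928.4 = −$7031.8.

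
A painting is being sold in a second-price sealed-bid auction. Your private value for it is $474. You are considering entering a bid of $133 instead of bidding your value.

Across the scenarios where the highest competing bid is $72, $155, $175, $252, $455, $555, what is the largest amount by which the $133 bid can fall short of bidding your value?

$319

$72: same outcome either way → loss $0.
$155: truthful gives $319, deviation gives $0 → loss $319.
$175: truthful gives $299, deviation gives $0 → loss $299.
$252: truthful gives $222, deviation gives $0 → loss $222.
$455: truthful gives $19, deviation gives $0 → loss $19.
$555: same outcome either way → loss $0.
Maximum loss: $319.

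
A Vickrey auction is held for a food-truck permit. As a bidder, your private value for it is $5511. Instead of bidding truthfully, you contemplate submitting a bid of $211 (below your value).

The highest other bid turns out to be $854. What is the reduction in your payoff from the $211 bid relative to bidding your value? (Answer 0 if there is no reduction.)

Bidding your value $5511: you win (since $5511 > $854) and pay $854. Payoff $4657.
Bidding $211: you lose. Payoff $0.
The competing bid $854 lies between your shaded bid and your value, so underbidding forfeits an item you could have won at a profitable price.
Loss from deviating = $4657 − ($0) = $4657.

$4657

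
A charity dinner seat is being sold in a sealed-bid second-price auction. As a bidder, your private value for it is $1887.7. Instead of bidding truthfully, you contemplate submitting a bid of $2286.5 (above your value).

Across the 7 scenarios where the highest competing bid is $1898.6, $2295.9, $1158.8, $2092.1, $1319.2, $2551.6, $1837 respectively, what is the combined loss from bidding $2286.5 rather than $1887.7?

$215.3

The deviation costs you only when the competing bid falls strictly between $1887.7 and $2286.5; elsewhere both bids give the same outcome.
$1898.6: truthful payoff $0, deviation payoff −$10.9 → loss $10.9.
$2295.9: outcomes coincide → loss $0.
$1158.8: outcomes coincide → loss $0.
$2092.1: truthful payoff $0, deviation payoff −$204.4 → loss $204.4.
$1319.2: outcomes coincide → loss $0.
$2551.6: outcomes coincide → loss $0.
$1837: outcomes coincide → loss $0.
Total loss = $10.9 + $204.4 = $215.3.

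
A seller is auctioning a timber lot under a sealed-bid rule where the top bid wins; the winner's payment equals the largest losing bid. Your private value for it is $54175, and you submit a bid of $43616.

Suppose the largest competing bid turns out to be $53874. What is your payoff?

Your bid $43616 is below the highest competing bid $53874, so you lose.
A losing bidder pays nothing and receives nothing: payoff = $0.

$0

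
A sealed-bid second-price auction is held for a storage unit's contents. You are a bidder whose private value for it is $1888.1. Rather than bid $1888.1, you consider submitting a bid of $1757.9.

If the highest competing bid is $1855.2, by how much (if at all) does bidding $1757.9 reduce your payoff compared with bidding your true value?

$32.9

Bidding your value $1888.1: you win (since $1888.1 > $1855.2) and pay $1855.2. Payoff $32.9.
Bidding $1757.9: you lose. Payoff $0.
The competing bid $1855.2 lies between your shaded bid and your value, so underbidding forfeits an item you could have won at a profitable price.
Loss from deviating = $32.9 − ($0) = $32.9.
Truthful bidding weakly dominates here: raising your bid can only win items priced above your value, and lowering it can only forfeit items priced below.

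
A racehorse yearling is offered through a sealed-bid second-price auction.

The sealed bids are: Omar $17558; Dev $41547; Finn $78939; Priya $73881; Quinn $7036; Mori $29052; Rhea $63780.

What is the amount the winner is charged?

Highest bid: Finn at $78939, so Finn wins.
Second-highest bid: Priya at $73881 — that is the price the winner pays.

$73881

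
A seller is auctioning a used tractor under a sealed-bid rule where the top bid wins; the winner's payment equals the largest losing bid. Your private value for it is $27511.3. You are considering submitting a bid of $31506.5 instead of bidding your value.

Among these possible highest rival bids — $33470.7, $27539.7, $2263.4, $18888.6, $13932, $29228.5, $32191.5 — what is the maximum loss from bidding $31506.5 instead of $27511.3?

$1717.2

$33470.7: same outcome either way → loss $0.
$27539.7: truthful gives $0, deviation gives −$28.4 → loss $28.4.
$2263.4: same outcome either way → loss $0.
$18888.6: same outcome either way → loss $0.
$13932: same outcome either way → loss $0.
$29228.5: truthful gives $0, deviation gives −$1717.2 → loss $1717.2.
$32191.5: same outcome either way → loss $0.
Maximum loss: $1717.2.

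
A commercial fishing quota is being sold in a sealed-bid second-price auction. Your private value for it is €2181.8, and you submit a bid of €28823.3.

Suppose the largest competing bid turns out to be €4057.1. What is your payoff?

−€1875.3

Your bid €28823.3 exceeds the highest competing bid €4057.1, so you win.
In a second-price auction the winner pays the second-highest bid, €4057.1.
Payoff = value − price = €2181.8 − €4057.1 = −€1875.3.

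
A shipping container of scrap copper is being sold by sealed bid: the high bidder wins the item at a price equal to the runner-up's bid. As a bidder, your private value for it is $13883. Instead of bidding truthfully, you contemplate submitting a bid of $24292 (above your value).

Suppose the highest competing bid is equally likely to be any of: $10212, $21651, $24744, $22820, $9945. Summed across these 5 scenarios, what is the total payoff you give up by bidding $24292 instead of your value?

The deviation costs you only when the competing bid falls strictly between $13883 and $24292; elsewhere both bids give the same outcome.
$10212: outcomes coincide → loss $0.
$21651: truthful payoff $0, deviation payoff −$7768 → loss $7768.
$24744: outcomes coincide → loss $0.
$22820: truthful payoff $0, deviation payoff −$8937 → loss $8937.
$9945: outcomes coincide → loss $0.
Total loss = $7768 + $8937 = $16705.

$16705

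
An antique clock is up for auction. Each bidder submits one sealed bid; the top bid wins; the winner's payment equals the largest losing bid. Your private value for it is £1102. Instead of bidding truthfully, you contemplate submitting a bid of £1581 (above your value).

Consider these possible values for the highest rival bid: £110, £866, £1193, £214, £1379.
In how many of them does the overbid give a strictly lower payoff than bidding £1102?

2

The deviation hurts exactly when the highest competing bid lies strictly between £1102 and £1581 — overbidding then wins at a price above your value.
£110: below both → same outcome either way.
£866: below both → same outcome either way.
£1193: inside the interval → strictly worse (loss £91).
£214: below both → same outcome either way.
£1379: inside the interval → strictly worse (loss £277).
Count: 2.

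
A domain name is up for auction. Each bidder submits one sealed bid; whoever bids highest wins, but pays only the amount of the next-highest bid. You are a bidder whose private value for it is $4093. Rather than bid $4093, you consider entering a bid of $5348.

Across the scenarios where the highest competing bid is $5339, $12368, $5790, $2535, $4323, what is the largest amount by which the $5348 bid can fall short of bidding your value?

$1246

$5339: truthful gives $0, deviation gives −$1246 → loss $1246.
$12368: same outcome either way → loss $0.
$5790: same outcome either way → loss $0.
$2535: same outcome either way → loss $0.
$4323: truthful gives $0, deviation gives −$230 → loss $230.
Maximum loss: $1246.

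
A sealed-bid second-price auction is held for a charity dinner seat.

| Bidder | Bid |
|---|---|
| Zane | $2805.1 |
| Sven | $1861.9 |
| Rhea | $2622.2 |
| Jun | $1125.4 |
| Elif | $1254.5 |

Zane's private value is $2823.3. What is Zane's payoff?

Highest bid: Zane at $2805.1, so Zane wins.
Second-highest bid: Rhea at $2622.2 — that is the price the winner pays.
Zane's payoff = value − price = $2823.3 − $2622.2 = $201.1.

$201.1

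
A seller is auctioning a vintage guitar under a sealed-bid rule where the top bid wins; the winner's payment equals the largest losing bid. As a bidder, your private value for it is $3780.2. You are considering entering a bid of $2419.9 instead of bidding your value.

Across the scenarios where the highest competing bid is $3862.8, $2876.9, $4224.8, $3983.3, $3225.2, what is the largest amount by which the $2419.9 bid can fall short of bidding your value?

$903.3

$3862.8: same outcome either way → loss $0.
$2876.9: truthful gives $903.3, deviation gives $0 → loss $903.3.
$4224.8: same outcome either way → loss $0.
$3983.3: same outcome either way → loss $0.
$3225.2: truthful gives $555, deviation gives $0 → loss $555.
Maximum loss: $903.3.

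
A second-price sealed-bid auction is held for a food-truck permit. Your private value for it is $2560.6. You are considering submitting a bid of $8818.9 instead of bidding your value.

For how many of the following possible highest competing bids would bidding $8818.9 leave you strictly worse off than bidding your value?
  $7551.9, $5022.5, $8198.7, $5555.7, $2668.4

5

The deviation hurts exactly when the highest competing bid lies strictly between $2560.6 and $8818.9 — overbidding then wins at a price above your value.
$7551.9: inside the interval → strictly worse (loss $4991.3).
$5022.5: inside the interval → strictly worse (loss $2461.9).
$8198.7: inside the interval → strictly worse (loss $5638.1).
$5555.7: inside the interval → strictly worse (loss $2995.1).
$2668.4: inside the interval → strictly worse (loss $107.8).
Count: 5.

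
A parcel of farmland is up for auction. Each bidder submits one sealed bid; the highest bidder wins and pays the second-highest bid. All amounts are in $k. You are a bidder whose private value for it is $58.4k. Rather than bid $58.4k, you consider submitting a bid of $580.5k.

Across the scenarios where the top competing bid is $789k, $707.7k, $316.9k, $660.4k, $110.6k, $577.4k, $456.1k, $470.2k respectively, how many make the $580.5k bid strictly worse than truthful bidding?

The deviation hurts exactly when the highest competing bid lies strictly between $58.4k and $580.5k — overbidding then wins at a price above your value.
$789k: above both → same outcome either way.
$707.7k: above both → same outcome either way.
$316.9k: inside the interval → strictly worse (loss $258.5k).
$660.4k: above both → same outcome either way.
$110.6k: inside the interval → strictly worse (loss $52.2k).
$577.4k: inside the interval → strictly worse (loss $519k).
$456.1k: inside the interval → strictly worse (loss $397.7k).
$470.2k: inside the interval → strictly worse (loss $411.8k).
Count: 5.

5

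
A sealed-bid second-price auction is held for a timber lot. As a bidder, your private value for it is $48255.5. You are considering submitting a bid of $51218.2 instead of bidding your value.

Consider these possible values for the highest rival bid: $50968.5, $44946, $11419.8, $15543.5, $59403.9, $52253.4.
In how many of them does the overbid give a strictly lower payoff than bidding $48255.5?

The deviation hurts exactly when the highest competing bid lies strictly between $48255.5 and $51218.2 — overbidding then wins at a price above your value.
$50968.5: inside the interval → strictly worse (loss $2713).
$44946: below both → same outcome either way.
$11419.8: below both → same outcome either way.
$15543.5: below both → same outcome either way.
$59403.9: above both → same outcome either way.
$52253.4: above both → same outcome either way.
Count: 1.

1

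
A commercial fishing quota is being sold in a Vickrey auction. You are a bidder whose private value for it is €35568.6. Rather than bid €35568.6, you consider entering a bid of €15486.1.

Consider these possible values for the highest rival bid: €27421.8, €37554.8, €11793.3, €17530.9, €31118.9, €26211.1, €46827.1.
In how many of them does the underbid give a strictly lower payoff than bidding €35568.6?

The deviation hurts exactly when the highest competing bid lies strictly between €15486.1 and €35568.6 — underbidding then forfeits a profitable win.
€27421.8: inside the interval → strictly worse (loss €8146.8).
€37554.8: above both → same outcome either way.
€11793.3: below both → same outcome either way.
€17530.9: inside the interval → strictly worse (loss €18037.7).
€31118.9: inside the interval → strictly worse (loss €4449.7).
€26211.1: inside the interval → strictly worse (loss €9357.5).
€46827.1: above both → same outcome either way.
Count: 4.

4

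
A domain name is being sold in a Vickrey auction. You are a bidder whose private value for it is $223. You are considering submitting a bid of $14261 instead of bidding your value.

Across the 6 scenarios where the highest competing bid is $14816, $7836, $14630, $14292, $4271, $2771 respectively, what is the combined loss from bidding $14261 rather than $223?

The deviation costs you only when the competing bid falls strictly between $223 and $14261; elsewhere both bids give the same outcome.
$14816: outcomes coincide → loss $0.
$7836: truthful payoff $0, deviation payoff −$7613 → loss $7613.
$14630: outcomes coincide → loss $0.
$14292: outcomes coincide → loss $0.
$4271: truthful payoff $0, deviation payoff −$4048 → loss $4048.
$2771: truthful payoff $0, deviation payoff −$2548 → loss $2548.
Total loss = $7613 + $4048 + $2548 = $14209.

$14209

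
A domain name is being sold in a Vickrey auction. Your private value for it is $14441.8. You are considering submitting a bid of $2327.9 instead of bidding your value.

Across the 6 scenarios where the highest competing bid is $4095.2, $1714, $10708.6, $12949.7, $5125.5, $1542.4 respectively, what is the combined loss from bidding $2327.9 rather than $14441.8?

The deviation costs you only when the competing bid falls strictly between $2327.9 and $14441.8; elsewhere both bids give the same outcome.
$4095.2: truthful payoff $10346.6, deviation payoff $0 → loss $10346.6.
$1714: outcomes coincide → loss $0.
$10708.6: truthful payoff $3733.2, deviation payoff $0 → loss $3733.2.
$12949.7: truthful payoff $1492.1, deviation payoff $0 → loss $1492.1.
$5125.5: truthful payoff $9316.3, deviation payoff $0 → loss $9316.3.
$1542.4: outcomes coincide → loss $0.
Total loss = $10346.6 + $3733.2 + $1492.1 + $9316.3 = $24888.2.
Truthful bidding weakly dominates here: raising your bid can only win items priced above your value, and lowering it can only forfeit items priced below.

$24888.2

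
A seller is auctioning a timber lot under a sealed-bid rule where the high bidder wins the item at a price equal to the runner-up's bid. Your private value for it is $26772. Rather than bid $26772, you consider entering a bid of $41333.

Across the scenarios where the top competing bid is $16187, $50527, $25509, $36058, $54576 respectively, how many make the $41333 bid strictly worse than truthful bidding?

The deviation hurts exactly when the highest competing bid lies strictly between $26772 and $41333 — overbidding then wins at a price above your value.
$16187: below both → same outcome either way.
$50527: above both → same outcome either way.
$25509: below both → same outcome either way.
$36058: inside the interval → strictly worse (loss $9286).
$54576: above both → same outcome either way.
Count: 1.

1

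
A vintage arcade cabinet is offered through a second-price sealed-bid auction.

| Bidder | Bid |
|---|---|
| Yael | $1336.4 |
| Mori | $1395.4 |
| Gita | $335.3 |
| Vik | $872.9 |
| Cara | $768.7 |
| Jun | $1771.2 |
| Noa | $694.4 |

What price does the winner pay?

Highest bid: Jun at $1771.2, so Jun wins.
Second-highest bid: Mori at $1395.4 — that is the price the winner pays.

$1395.4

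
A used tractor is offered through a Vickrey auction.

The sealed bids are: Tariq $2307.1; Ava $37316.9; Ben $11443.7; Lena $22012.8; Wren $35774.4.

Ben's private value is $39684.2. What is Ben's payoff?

$0

Highest bid: Ava at $37316.9, so Ava wins.
Second-highest bid: Wren at $35774.4 — that is the price the winner pays.
Ben did not win, so Ben pays nothing and receives nothing: payoff $0.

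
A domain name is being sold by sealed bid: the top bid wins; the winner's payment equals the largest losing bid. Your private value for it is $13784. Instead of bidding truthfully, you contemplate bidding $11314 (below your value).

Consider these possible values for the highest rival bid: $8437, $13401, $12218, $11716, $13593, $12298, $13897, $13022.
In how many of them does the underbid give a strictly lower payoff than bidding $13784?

6

The deviation hurts exactly when the highest competing bid lies strictly between $11314 and $13784 — underbidding then forfeits a profitable win.
$8437: below both → same outcome either way.
$13401: inside the interval → strictly worse (loss $383).
$12218: inside the interval → strictly worse (loss $1566).
$11716: inside the interval → strictly worse (loss $2068).
$13593: inside the interval → strictly worse (loss $191).
$12298: inside the interval → strictly worse (loss $1486).
$13897: above both → same outcome either way.
$13022: inside the interval → strictly worse (loss $762).
Count: 6.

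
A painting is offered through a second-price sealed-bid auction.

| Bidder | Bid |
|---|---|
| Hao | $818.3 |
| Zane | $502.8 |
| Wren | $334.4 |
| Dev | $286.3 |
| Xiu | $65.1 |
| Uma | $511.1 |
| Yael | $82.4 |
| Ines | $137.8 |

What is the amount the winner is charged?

$511.1

Highest bid: Hao at $818.3, so Hao wins.
Second-highest bid: Uma at $511.1 — that is the price the winner pays.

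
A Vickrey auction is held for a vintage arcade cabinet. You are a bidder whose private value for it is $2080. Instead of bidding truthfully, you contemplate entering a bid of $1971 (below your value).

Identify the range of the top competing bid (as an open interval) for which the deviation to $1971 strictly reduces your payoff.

($1971, $2080)

If the competing bid is below $1971, both bids win at the same price — no difference.
If it is above $2080, both bids lose — no difference.
If it lies strictly between $1971 and $2080, bidding your value wins at a price below your value (positive payoff) while bidding $1971 loses (payoff 0).
So the deviation strictly hurts on the open interval ($1971, $2080).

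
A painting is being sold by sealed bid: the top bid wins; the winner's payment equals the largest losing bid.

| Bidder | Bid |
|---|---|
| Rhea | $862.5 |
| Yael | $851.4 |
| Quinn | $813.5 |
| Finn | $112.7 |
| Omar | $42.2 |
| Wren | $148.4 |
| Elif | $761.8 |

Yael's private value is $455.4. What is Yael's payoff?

$0

Highest bid: Rhea at $862.5, so Rhea wins.
Second-highest bid: Yael at $851.4 — that is the price the winner pays.
Yael did not win, so Yael pays nothing and receives nothing: payoff $0.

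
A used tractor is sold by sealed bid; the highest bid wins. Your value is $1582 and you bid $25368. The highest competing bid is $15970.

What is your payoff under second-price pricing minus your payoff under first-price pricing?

$9398

You have the highest bid, so you win under either rule.
Second-price: pay $15970 → payoff −$14388.
First-price: pay your own bid $25368 → payoff −$23786.
Difference = −$14388 − (−$23786) = $9398.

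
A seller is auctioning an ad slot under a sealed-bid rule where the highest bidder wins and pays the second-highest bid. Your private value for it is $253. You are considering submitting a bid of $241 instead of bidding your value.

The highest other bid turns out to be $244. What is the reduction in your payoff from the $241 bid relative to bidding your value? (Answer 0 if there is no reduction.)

$9

Bidding your value $253: you win (since $253 > $244) and pay $244. Payoff $9.
Bidding $241: you lose. Payoff $0.
The competing bid $244 lies between your shaded bid and your value, so underbidding forfeits an item you could have won at a profitable price.
Loss from deviating = $9 − ($0) = $9.
In a second-price auction your bid sets only whether you win, not what you pay, so bidding your true value is weakly dominant.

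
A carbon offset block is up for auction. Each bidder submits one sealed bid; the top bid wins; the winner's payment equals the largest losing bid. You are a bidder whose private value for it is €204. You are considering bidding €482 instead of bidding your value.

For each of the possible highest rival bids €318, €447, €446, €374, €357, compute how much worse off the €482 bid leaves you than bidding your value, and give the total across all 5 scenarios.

€922

The deviation costs you only when the competing bid falls strictly between €204 and €482; elsewhere both bids give the same outcome.
€318: truthful payoff €0, deviation payoff −€114 → loss €114.
€447: truthful payoff €0, deviation payoff −€243 → loss €243.
€446: truthful payoff €0, deviation payoff −€242 → loss €242.
€374: truthful payoff €0, deviation payoff −€170 → loss €170.
€357: truthful payoff €0, deviation payoff −€153 → loss €153.
Total loss = €114 + €243 + €242 + €170 + €153 = €922.
Truthful bidding weakly dominates here: raising your bid can only win items priced above your value, and lowering it can only forfeit items priced below.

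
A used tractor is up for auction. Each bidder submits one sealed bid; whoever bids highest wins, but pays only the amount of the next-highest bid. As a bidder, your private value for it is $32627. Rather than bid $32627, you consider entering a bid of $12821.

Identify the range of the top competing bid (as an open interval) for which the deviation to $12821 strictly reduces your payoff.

If the competing bid is below $12821, both bids win at the same price — no difference.
If it is above $32627, both bids lose — no difference.
If it lies strictly between $12821 and $32627, bidding your value wins at a price below your value (positive payoff) while bidding $12821 loses (payoff 0).
So the deviation strictly hurts on the open interval ($12821, $32627).

($12821, $32627)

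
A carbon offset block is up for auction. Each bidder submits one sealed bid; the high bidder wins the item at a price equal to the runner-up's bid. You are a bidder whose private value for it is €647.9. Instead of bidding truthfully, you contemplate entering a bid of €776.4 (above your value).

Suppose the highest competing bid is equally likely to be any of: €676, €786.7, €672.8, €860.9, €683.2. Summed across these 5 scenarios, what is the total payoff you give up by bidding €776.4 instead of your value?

€88.3

The deviation costs you only when the competing bid falls strictly between €647.9 and €776.4; elsewhere both bids give the same outcome.
€676: truthful payoff €0, deviation payoff −€28.1 → loss €28.1.
€786.7: outcomes coincide → loss €0.
€672.8: truthful payoff €0, deviation payoff −€24.9 → loss €24.9.
€860.9: outcomes coincide → loss €0.
€683.2: truthful payoff €0, deviation payoff −€35.3 → loss €35.3.
Total loss = €28.1 + €24.9 + €35.3 = €88.3.
Because the price is fixed by the runner-up's bid, deviating from your value can only change a good outcome into a bad one — never the reverse.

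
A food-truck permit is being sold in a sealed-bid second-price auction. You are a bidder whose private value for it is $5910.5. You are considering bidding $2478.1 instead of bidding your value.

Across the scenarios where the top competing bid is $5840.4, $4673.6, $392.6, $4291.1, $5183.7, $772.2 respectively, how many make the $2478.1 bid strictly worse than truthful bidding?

The deviation hurts exactly when the highest competing bid lies strictly between $2478.1 and $5910.5 — underbidding then forfeits a profitable win.
$5840.4: inside the interval → strictly worse (loss $70.1).
$4673.6: inside the interval → strictly worse (loss $1236.9).
$392.6: below both → same outcome either way.
$4291.1: inside the interval → strictly worse (loss $1619.4).
$5183.7: inside the interval → strictly worse (loss $726.8).
$772.2: below both → same outcome either way.
Count: 4.

4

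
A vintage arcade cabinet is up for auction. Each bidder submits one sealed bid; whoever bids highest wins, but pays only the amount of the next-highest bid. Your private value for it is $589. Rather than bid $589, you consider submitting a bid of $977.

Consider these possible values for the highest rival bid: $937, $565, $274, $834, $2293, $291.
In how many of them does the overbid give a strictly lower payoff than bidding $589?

The deviation hurts exactly when the highest competing bid lies strictly between $589 and $977 — overbidding then wins at a price above your value.
$937: inside the interval → strictly worse (loss $348).
$565: below both → same outcome either way.
$274: below both → same outcome either way.
$834: inside the interval → strictly worse (loss $245).
$2293: above both → same outcome either way.
$291: below both → same outcome either way.
Count: 2.

2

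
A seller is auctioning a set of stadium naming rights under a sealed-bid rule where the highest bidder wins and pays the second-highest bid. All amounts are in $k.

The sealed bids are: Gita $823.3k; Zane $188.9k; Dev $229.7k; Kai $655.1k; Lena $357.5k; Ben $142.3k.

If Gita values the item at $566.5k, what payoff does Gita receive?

Highest bid: Gita at $823.3k, so Gita wins.
Second-highest bid: Kai at $655.1k — that is the price the winner pays.
Gita's payoff = value − price = $566.5k − $655.1k = −$88.6k.

−$88.6k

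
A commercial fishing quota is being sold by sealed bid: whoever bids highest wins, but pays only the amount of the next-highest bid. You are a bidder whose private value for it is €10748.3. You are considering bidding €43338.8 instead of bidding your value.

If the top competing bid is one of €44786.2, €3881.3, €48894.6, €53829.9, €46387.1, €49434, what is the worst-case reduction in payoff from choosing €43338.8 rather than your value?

€44786.2: same outcome either way → loss €0.
€3881.3: same outcome either way → loss €0.
€48894.6: same outcome either way → loss €0.
€53829.9: same outcome either way → loss €0.
€46387.1: same outcome either way → loss €0.
€49434: same outcome either way → loss €0.
Maximum loss: €0.

€0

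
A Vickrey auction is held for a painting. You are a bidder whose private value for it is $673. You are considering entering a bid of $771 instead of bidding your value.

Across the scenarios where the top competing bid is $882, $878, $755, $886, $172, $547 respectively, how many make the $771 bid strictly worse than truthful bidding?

The deviation hurts exactly when the highest competing bid lies strictly between $673 and $771 — overbidding then wins at a price above your value.
$882: above both → same outcome either way.
$878: above both → same outcome either way.
$755: inside the interval → strictly worse (loss $82).
$886: above both → same outcome either way.
$172: below both → same outcome either way.
$547: below both → same outcome either way.
Count: 1.

1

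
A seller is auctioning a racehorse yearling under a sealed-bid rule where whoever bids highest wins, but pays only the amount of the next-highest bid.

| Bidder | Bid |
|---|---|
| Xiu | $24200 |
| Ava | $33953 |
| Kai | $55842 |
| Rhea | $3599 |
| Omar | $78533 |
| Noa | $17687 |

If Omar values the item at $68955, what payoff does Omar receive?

Highest bid: Omar at $78533, so Omar wins.
Second-highest bid: Kai at $55842 — that is the price the winner pays.
Omar's payoff = value − price = $68955 − $55842 = $13113.

$13113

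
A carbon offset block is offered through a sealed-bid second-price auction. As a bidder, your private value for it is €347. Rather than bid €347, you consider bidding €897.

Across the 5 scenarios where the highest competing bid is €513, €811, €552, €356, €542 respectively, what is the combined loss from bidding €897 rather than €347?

€1039

The deviation costs you only when the competing bid falls strictly between €347 and €897; elsewhere both bids give the same outcome.
€513: truthful payoff €0, deviation payoff −€166 → loss €166.
€811: truthful payoff €0, deviation payoff −€464 → loss €464.
€552: truthful payoff €0, deviation payoff −€205 → loss €205.
€356: truthful payoff €0, deviation payoff −€9 → loss €9.
€542: truthful payoff €0, deviation payoff −€195 → loss €195.
Total loss = €166 + €464 + €205 + €9 + €195 = €1039.
In a second-price auction your bid sets only whether you win, not what you pay, so bidding your true value is weakly dominant.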